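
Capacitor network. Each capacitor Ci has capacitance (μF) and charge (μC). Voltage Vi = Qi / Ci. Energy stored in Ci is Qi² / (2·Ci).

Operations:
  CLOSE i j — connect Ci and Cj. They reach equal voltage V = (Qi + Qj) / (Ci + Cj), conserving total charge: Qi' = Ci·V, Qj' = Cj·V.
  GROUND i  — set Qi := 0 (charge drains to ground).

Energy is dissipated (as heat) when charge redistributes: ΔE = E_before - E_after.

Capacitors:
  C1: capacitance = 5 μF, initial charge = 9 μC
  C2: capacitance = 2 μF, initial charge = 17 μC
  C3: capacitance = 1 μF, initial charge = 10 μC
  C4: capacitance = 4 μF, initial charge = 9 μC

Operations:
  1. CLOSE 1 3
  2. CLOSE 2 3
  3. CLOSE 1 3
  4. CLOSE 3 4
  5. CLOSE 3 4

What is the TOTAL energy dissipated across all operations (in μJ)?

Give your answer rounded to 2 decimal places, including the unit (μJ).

Initial: C1(5μF, Q=9μC, V=1.80V), C2(2μF, Q=17μC, V=8.50V), C3(1μF, Q=10μC, V=10.00V), C4(4μF, Q=9μC, V=2.25V)
Op 1: CLOSE 1-3: Q_total=19.00, C_total=6.00, V=3.17; Q1=15.83, Q3=3.17; dissipated=28.017
Op 2: CLOSE 2-3: Q_total=20.17, C_total=3.00, V=6.72; Q2=13.44, Q3=6.72; dissipated=9.481
Op 3: CLOSE 1-3: Q_total=22.56, C_total=6.00, V=3.76; Q1=18.80, Q3=3.76; dissipated=5.267
Op 4: CLOSE 3-4: Q_total=12.76, C_total=5.00, V=2.55; Q3=2.55, Q4=10.21; dissipated=0.911
Op 5: CLOSE 3-4: Q_total=12.76, C_total=5.00, V=2.55; Q3=2.55, Q4=10.21; dissipated=0.000
Total dissipated: 43.677 μJ

Answer: 43.68 μJ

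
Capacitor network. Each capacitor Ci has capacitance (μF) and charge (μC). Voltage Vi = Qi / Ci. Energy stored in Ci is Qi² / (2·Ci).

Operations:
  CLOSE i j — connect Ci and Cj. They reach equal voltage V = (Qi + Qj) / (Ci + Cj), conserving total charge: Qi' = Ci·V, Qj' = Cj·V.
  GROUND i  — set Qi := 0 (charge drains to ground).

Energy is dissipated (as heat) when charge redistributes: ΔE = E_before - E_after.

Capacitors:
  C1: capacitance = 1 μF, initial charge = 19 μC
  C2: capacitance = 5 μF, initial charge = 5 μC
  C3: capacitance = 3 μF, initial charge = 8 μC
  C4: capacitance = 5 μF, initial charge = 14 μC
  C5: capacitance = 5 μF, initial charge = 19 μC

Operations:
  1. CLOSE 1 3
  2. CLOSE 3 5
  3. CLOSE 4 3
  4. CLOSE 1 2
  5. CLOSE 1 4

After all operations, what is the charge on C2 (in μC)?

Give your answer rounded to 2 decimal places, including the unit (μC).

Initial: C1(1μF, Q=19μC, V=19.00V), C2(5μF, Q=5μC, V=1.00V), C3(3μF, Q=8μC, V=2.67V), C4(5μF, Q=14μC, V=2.80V), C5(5μF, Q=19μC, V=3.80V)
Op 1: CLOSE 1-3: Q_total=27.00, C_total=4.00, V=6.75; Q1=6.75, Q3=20.25; dissipated=100.042
Op 2: CLOSE 3-5: Q_total=39.25, C_total=8.00, V=4.91; Q3=14.72, Q5=24.53; dissipated=8.159
Op 3: CLOSE 4-3: Q_total=28.72, C_total=8.00, V=3.59; Q4=17.95, Q3=10.77; dissipated=4.159
Op 4: CLOSE 1-2: Q_total=11.75, C_total=6.00, V=1.96; Q1=1.96, Q2=9.79; dissipated=13.776
Op 5: CLOSE 1-4: Q_total=19.91, C_total=6.00, V=3.32; Q1=3.32, Q4=16.59; dissipated=1.109
Final charges: Q1=3.32, Q2=9.79, Q3=10.77, Q4=16.59, Q5=24.53

Answer: 9.79 μC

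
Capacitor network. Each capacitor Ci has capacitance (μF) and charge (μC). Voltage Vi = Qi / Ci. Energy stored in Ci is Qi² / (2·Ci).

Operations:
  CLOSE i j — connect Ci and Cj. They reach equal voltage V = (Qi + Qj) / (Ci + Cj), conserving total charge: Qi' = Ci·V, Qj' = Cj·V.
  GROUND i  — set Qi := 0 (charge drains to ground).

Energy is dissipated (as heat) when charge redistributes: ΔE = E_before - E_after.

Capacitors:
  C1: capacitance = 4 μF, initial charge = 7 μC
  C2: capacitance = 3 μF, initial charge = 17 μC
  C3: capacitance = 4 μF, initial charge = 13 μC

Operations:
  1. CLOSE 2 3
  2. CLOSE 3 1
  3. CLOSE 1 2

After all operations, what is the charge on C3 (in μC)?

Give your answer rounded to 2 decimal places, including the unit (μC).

Answer: 12.07 μC

Derivation:
Initial: C1(4μF, Q=7μC, V=1.75V), C2(3μF, Q=17μC, V=5.67V), C3(4μF, Q=13μC, V=3.25V)
Op 1: CLOSE 2-3: Q_total=30.00, C_total=7.00, V=4.29; Q2=12.86, Q3=17.14; dissipated=5.006
Op 2: CLOSE 3-1: Q_total=24.14, C_total=8.00, V=3.02; Q3=12.07, Q1=12.07; dissipated=6.430
Op 3: CLOSE 1-2: Q_total=24.93, C_total=7.00, V=3.56; Q1=14.24, Q2=10.68; dissipated=1.378
Final charges: Q1=14.24, Q2=10.68, Q3=12.07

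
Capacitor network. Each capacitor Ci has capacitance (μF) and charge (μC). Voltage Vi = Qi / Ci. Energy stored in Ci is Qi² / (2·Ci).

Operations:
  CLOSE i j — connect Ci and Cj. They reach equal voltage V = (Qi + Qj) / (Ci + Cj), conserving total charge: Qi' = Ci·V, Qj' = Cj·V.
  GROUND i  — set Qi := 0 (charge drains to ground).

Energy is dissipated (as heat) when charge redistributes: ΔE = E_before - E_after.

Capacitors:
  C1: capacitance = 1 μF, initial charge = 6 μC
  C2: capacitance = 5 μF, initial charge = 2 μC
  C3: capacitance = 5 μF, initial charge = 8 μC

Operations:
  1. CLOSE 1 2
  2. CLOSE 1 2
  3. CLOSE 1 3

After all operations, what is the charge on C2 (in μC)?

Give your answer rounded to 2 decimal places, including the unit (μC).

Initial: C1(1μF, Q=6μC, V=6.00V), C2(5μF, Q=2μC, V=0.40V), C3(5μF, Q=8μC, V=1.60V)
Op 1: CLOSE 1-2: Q_total=8.00, C_total=6.00, V=1.33; Q1=1.33, Q2=6.67; dissipated=13.067
Op 2: CLOSE 1-2: Q_total=8.00, C_total=6.00, V=1.33; Q1=1.33, Q2=6.67; dissipated=0.000
Op 3: CLOSE 1-3: Q_total=9.33, C_total=6.00, V=1.56; Q1=1.56, Q3=7.78; dissipated=0.030
Final charges: Q1=1.56, Q2=6.67, Q3=7.78

Answer: 6.67 μC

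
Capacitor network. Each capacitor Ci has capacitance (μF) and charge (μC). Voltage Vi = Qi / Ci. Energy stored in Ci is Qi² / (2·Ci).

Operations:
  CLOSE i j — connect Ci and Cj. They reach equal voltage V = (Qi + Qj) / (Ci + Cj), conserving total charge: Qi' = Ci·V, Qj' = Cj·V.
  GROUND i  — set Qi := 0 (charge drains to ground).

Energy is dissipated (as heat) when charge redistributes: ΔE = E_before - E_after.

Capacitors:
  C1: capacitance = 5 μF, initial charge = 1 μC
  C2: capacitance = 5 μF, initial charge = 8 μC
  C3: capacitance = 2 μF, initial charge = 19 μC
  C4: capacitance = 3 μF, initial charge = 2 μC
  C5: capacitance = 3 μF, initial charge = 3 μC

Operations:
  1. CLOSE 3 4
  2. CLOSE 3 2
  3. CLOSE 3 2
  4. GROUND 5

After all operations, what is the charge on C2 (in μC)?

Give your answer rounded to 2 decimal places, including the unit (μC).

Initial: C1(5μF, Q=1μC, V=0.20V), C2(5μF, Q=8μC, V=1.60V), C3(2μF, Q=19μC, V=9.50V), C4(3μF, Q=2μC, V=0.67V), C5(3μF, Q=3μC, V=1.00V)
Op 1: CLOSE 3-4: Q_total=21.00, C_total=5.00, V=4.20; Q3=8.40, Q4=12.60; dissipated=46.817
Op 2: CLOSE 3-2: Q_total=16.40, C_total=7.00, V=2.34; Q3=4.69, Q2=11.71; dissipated=4.829
Op 3: CLOSE 3-2: Q_total=16.40, C_total=7.00, V=2.34; Q3=4.69, Q2=11.71; dissipated=0.000
Op 4: GROUND 5: Q5=0; energy lost=1.500
Final charges: Q1=1.00, Q2=11.71, Q3=4.69, Q4=12.60, Q5=0.00

Answer: 11.71 μC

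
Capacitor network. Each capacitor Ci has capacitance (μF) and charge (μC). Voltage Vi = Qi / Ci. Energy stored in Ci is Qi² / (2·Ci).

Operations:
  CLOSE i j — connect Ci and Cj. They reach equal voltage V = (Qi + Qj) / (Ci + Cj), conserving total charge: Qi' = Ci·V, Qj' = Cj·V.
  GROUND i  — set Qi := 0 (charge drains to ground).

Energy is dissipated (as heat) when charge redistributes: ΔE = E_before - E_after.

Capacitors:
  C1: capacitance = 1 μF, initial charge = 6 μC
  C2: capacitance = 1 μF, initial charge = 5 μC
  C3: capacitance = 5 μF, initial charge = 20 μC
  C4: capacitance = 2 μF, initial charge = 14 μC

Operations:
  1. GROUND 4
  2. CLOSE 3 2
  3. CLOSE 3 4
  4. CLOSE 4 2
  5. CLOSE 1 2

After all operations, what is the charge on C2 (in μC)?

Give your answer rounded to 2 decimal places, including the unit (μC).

Initial: C1(1μF, Q=6μC, V=6.00V), C2(1μF, Q=5μC, V=5.00V), C3(5μF, Q=20μC, V=4.00V), C4(2μF, Q=14μC, V=7.00V)
Op 1: GROUND 4: Q4=0; energy lost=49.000
Op 2: CLOSE 3-2: Q_total=25.00, C_total=6.00, V=4.17; Q3=20.83, Q2=4.17; dissipated=0.417
Op 3: CLOSE 3-4: Q_total=20.83, C_total=7.00, V=2.98; Q3=14.88, Q4=5.95; dissipated=12.401
Op 4: CLOSE 4-2: Q_total=10.12, C_total=3.00, V=3.37; Q4=6.75, Q2=3.37; dissipated=0.472
Op 5: CLOSE 1-2: Q_total=9.37, C_total=2.00, V=4.69; Q1=4.69, Q2=4.69; dissipated=1.725
Final charges: Q1=4.69, Q2=4.69, Q3=14.88, Q4=6.75

Answer: 4.69 μC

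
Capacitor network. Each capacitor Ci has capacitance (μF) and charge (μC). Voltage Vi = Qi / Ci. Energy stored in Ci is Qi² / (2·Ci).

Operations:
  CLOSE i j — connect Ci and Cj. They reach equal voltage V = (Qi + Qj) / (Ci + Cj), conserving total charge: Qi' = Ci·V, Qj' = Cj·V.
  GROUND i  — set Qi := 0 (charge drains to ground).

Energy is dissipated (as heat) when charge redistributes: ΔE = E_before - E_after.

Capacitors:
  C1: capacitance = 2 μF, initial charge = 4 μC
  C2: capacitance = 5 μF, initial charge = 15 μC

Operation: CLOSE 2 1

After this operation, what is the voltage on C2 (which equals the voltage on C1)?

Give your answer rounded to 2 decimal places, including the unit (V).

Initial: C1(2μF, Q=4μC, V=2.00V), C2(5μF, Q=15μC, V=3.00V)
Op 1: CLOSE 2-1: Q_total=19.00, C_total=7.00, V=2.71; Q2=13.57, Q1=5.43; dissipated=0.714

Answer: 2.71 V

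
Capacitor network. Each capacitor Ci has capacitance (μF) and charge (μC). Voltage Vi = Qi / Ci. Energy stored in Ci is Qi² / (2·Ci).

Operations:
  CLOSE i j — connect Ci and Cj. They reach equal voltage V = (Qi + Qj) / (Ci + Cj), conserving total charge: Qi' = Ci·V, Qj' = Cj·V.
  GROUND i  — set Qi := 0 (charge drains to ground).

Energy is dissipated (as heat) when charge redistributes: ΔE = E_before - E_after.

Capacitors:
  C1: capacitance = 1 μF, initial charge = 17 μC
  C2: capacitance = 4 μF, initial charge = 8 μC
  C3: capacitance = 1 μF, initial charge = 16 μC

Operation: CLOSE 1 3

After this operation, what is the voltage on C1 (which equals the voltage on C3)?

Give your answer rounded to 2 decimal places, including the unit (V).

Initial: C1(1μF, Q=17μC, V=17.00V), C2(4μF, Q=8μC, V=2.00V), C3(1μF, Q=16μC, V=16.00V)
Op 1: CLOSE 1-3: Q_total=33.00, C_total=2.00, V=16.50; Q1=16.50, Q3=16.50; dissipated=0.250

Answer: 16.50 V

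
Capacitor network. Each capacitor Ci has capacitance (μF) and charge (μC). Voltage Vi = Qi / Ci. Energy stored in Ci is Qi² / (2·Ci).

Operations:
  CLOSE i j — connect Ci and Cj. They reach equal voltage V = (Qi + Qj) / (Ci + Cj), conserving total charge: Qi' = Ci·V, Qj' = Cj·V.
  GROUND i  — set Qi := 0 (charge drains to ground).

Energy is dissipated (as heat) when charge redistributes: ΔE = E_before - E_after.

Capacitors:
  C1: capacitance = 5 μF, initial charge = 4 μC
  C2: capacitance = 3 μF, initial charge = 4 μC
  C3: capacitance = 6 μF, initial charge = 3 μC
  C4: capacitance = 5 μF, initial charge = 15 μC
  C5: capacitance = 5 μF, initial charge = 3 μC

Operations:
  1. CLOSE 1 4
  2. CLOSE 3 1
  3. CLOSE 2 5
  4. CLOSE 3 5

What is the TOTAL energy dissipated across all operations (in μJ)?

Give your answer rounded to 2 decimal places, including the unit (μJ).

Answer: 9.32 μJ

Derivation:
Initial: C1(5μF, Q=4μC, V=0.80V), C2(3μF, Q=4μC, V=1.33V), C3(6μF, Q=3μC, V=0.50V), C4(5μF, Q=15μC, V=3.00V), C5(5μF, Q=3μC, V=0.60V)
Op 1: CLOSE 1-4: Q_total=19.00, C_total=10.00, V=1.90; Q1=9.50, Q4=9.50; dissipated=6.050
Op 2: CLOSE 3-1: Q_total=12.50, C_total=11.00, V=1.14; Q3=6.82, Q1=5.68; dissipated=2.673
Op 3: CLOSE 2-5: Q_total=7.00, C_total=8.00, V=0.88; Q2=2.62, Q5=4.38; dissipated=0.504
Op 4: CLOSE 3-5: Q_total=11.19, C_total=11.00, V=1.02; Q3=6.11, Q5=5.09; dissipated=0.093
Total dissipated: 9.320 μJ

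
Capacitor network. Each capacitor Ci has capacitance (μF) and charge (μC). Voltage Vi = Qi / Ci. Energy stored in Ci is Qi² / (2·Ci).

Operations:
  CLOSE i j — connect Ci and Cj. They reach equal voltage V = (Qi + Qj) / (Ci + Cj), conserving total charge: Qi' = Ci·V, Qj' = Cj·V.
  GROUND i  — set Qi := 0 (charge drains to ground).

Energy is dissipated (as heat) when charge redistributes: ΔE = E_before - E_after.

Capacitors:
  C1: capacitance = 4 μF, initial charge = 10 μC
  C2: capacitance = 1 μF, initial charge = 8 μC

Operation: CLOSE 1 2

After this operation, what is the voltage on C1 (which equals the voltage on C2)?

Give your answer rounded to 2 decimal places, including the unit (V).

Answer: 3.60 V

Derivation:
Initial: C1(4μF, Q=10μC, V=2.50V), C2(1μF, Q=8μC, V=8.00V)
Op 1: CLOSE 1-2: Q_total=18.00, C_total=5.00, V=3.60; Q1=14.40, Q2=3.60; dissipated=12.100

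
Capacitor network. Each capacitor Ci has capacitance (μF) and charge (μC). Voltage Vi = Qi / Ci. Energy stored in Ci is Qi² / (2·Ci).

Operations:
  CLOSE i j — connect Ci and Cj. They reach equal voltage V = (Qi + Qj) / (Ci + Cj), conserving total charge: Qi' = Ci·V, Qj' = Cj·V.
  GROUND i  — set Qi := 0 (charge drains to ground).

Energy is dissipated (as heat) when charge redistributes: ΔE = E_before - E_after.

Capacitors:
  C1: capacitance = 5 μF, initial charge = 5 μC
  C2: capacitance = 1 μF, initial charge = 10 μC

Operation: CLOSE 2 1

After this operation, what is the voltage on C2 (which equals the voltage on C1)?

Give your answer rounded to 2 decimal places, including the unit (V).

Answer: 2.50 V

Derivation:
Initial: C1(5μF, Q=5μC, V=1.00V), C2(1μF, Q=10μC, V=10.00V)
Op 1: CLOSE 2-1: Q_total=15.00, C_total=6.00, V=2.50; Q2=2.50, Q1=12.50; dissipated=33.750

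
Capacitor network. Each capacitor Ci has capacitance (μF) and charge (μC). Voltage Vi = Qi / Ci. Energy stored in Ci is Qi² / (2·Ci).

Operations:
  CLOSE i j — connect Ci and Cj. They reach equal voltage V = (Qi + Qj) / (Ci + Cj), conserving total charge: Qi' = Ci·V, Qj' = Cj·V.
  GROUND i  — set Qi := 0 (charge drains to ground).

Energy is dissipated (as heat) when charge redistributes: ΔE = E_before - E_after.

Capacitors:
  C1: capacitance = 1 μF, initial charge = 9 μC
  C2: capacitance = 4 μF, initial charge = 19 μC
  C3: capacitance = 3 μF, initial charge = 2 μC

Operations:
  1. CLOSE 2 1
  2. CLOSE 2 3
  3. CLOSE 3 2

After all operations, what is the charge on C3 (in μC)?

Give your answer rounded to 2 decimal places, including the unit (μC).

Answer: 10.46 μC

Derivation:
Initial: C1(1μF, Q=9μC, V=9.00V), C2(4μF, Q=19μC, V=4.75V), C3(3μF, Q=2μC, V=0.67V)
Op 1: CLOSE 2-1: Q_total=28.00, C_total=5.00, V=5.60; Q2=22.40, Q1=5.60; dissipated=7.225
Op 2: CLOSE 2-3: Q_total=24.40, C_total=7.00, V=3.49; Q2=13.94, Q3=10.46; dissipated=20.861
Op 3: CLOSE 3-2: Q_total=24.40, C_total=7.00, V=3.49; Q3=10.46, Q2=13.94; dissipated=0.000
Final charges: Q1=5.60, Q2=13.94, Q3=10.46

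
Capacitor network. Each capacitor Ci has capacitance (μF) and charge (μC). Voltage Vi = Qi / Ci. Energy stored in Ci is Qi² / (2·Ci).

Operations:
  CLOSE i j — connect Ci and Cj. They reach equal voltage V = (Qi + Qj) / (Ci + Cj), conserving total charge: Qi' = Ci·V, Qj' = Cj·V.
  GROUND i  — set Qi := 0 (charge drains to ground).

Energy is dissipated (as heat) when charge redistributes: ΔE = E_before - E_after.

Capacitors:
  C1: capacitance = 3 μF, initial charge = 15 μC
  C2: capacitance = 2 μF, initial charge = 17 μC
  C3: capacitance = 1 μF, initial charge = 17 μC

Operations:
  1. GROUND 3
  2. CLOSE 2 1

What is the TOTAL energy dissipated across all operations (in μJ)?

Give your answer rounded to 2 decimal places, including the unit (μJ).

Answer: 151.85 μJ

Derivation:
Initial: C1(3μF, Q=15μC, V=5.00V), C2(2μF, Q=17μC, V=8.50V), C3(1μF, Q=17μC, V=17.00V)
Op 1: GROUND 3: Q3=0; energy lost=144.500
Op 2: CLOSE 2-1: Q_total=32.00, C_total=5.00, V=6.40; Q2=12.80, Q1=19.20; dissipated=7.350
Total dissipated: 151.850 μJ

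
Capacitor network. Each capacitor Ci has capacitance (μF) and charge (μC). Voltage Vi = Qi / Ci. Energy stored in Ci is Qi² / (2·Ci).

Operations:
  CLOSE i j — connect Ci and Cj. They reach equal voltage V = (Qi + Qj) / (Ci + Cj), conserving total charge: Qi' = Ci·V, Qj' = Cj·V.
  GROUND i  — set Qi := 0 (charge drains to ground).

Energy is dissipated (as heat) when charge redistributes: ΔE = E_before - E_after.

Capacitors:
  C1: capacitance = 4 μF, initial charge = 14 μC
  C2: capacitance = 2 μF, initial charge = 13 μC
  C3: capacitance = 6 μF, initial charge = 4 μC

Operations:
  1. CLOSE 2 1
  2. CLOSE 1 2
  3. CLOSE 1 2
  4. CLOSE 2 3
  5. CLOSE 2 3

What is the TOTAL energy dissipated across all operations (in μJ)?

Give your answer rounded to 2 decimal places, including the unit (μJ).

Initial: C1(4μF, Q=14μC, V=3.50V), C2(2μF, Q=13μC, V=6.50V), C3(6μF, Q=4μC, V=0.67V)
Op 1: CLOSE 2-1: Q_total=27.00, C_total=6.00, V=4.50; Q2=9.00, Q1=18.00; dissipated=6.000
Op 2: CLOSE 1-2: Q_total=27.00, C_total=6.00, V=4.50; Q1=18.00, Q2=9.00; dissipated=0.000
Op 3: CLOSE 1-2: Q_total=27.00, C_total=6.00, V=4.50; Q1=18.00, Q2=9.00; dissipated=0.000
Op 4: CLOSE 2-3: Q_total=13.00, C_total=8.00, V=1.62; Q2=3.25, Q3=9.75; dissipated=11.021
Op 5: CLOSE 2-3: Q_total=13.00, C_total=8.00, V=1.62; Q2=3.25, Q3=9.75; dissipated=0.000
Total dissipated: 17.021 μJ

Answer: 17.02 μJ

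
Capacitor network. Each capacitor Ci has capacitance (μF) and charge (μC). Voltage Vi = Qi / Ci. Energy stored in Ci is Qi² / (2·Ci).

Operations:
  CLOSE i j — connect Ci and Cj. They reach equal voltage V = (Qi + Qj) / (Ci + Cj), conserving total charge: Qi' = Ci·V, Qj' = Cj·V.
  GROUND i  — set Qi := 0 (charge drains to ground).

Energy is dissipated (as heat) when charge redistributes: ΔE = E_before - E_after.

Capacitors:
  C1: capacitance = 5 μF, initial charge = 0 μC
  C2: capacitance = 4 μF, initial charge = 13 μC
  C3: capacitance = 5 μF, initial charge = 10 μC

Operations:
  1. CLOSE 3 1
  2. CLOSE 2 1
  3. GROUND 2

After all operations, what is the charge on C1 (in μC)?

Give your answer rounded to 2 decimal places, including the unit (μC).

Initial: C1(5μF, Q=0μC, V=0.00V), C2(4μF, Q=13μC, V=3.25V), C3(5μF, Q=10μC, V=2.00V)
Op 1: CLOSE 3-1: Q_total=10.00, C_total=10.00, V=1.00; Q3=5.00, Q1=5.00; dissipated=5.000
Op 2: CLOSE 2-1: Q_total=18.00, C_total=9.00, V=2.00; Q2=8.00, Q1=10.00; dissipated=5.625
Op 3: GROUND 2: Q2=0; energy lost=8.000
Final charges: Q1=10.00, Q2=0.00, Q3=5.00

Answer: 10.00 μC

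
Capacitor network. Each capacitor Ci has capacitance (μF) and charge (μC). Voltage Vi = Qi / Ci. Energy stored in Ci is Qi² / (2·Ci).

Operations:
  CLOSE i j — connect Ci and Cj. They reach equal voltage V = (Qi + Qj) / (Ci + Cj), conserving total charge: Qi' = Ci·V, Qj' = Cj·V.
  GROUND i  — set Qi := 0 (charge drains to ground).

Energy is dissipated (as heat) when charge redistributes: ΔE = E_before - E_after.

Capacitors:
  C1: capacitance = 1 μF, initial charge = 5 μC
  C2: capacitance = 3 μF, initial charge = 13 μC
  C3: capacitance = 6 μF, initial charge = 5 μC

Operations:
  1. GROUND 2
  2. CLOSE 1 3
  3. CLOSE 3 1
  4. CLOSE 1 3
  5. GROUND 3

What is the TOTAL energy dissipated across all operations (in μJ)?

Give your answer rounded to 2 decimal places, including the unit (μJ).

Answer: 41.73 μJ

Derivation:
Initial: C1(1μF, Q=5μC, V=5.00V), C2(3μF, Q=13μC, V=4.33V), C3(6μF, Q=5μC, V=0.83V)
Op 1: GROUND 2: Q2=0; energy lost=28.167
Op 2: CLOSE 1-3: Q_total=10.00, C_total=7.00, V=1.43; Q1=1.43, Q3=8.57; dissipated=7.440
Op 3: CLOSE 3-1: Q_total=10.00, C_total=7.00, V=1.43; Q3=8.57, Q1=1.43; dissipated=0.000
Op 4: CLOSE 1-3: Q_total=10.00, C_total=7.00, V=1.43; Q1=1.43, Q3=8.57; dissipated=0.000
Op 5: GROUND 3: Q3=0; energy lost=6.122
Total dissipated: 41.730 μJ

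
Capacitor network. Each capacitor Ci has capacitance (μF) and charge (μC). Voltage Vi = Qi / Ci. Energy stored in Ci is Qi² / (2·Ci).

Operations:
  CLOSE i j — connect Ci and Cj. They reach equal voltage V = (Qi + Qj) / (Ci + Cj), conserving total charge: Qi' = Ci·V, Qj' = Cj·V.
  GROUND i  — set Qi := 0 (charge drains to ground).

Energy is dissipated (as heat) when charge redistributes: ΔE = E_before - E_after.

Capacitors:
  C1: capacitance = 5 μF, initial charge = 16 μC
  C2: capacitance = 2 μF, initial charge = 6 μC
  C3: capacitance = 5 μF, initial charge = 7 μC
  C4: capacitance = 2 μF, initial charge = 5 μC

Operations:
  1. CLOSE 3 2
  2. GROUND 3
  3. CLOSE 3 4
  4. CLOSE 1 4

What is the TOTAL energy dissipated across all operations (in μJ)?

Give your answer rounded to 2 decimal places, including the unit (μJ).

Initial: C1(5μF, Q=16μC, V=3.20V), C2(2μF, Q=6μC, V=3.00V), C3(5μF, Q=7μC, V=1.40V), C4(2μF, Q=5μC, V=2.50V)
Op 1: CLOSE 3-2: Q_total=13.00, C_total=7.00, V=1.86; Q3=9.29, Q2=3.71; dissipated=1.829
Op 2: GROUND 3: Q3=0; energy lost=8.622
Op 3: CLOSE 3-4: Q_total=5.00, C_total=7.00, V=0.71; Q3=3.57, Q4=1.43; dissipated=4.464
Op 4: CLOSE 1-4: Q_total=17.43, C_total=7.00, V=2.49; Q1=12.45, Q4=4.98; dissipated=4.413
Total dissipated: 19.329 μJ

Answer: 19.33 μJ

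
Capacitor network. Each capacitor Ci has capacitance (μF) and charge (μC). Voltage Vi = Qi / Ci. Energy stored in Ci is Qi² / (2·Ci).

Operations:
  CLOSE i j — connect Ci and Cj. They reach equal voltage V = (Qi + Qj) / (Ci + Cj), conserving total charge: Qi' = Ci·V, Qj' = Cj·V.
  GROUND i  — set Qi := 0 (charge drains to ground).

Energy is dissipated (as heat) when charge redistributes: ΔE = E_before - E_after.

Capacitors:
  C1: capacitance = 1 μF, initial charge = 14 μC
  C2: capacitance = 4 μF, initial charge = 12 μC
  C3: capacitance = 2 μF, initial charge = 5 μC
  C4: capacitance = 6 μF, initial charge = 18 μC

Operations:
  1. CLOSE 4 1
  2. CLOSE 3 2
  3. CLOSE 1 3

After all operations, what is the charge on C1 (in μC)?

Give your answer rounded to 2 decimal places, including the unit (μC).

Initial: C1(1μF, Q=14μC, V=14.00V), C2(4μF, Q=12μC, V=3.00V), C3(2μF, Q=5μC, V=2.50V), C4(6μF, Q=18μC, V=3.00V)
Op 1: CLOSE 4-1: Q_total=32.00, C_total=7.00, V=4.57; Q4=27.43, Q1=4.57; dissipated=51.857
Op 2: CLOSE 3-2: Q_total=17.00, C_total=6.00, V=2.83; Q3=5.67, Q2=11.33; dissipated=0.167
Op 3: CLOSE 1-3: Q_total=10.24, C_total=3.00, V=3.41; Q1=3.41, Q3=6.83; dissipated=1.007
Final charges: Q1=3.41, Q2=11.33, Q3=6.83, Q4=27.43

Answer: 3.41 μC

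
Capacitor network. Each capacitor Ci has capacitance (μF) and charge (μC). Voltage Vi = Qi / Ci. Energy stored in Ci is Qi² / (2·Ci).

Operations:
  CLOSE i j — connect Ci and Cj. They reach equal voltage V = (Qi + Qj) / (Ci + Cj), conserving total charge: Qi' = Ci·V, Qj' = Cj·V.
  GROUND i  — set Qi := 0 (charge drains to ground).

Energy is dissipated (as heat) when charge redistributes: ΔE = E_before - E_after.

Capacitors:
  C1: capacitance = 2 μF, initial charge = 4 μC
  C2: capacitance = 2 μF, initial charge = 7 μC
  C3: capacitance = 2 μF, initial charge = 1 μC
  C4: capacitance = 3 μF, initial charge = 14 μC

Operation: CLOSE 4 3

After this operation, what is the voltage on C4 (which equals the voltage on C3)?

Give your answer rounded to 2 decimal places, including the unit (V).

Initial: C1(2μF, Q=4μC, V=2.00V), C2(2μF, Q=7μC, V=3.50V), C3(2μF, Q=1μC, V=0.50V), C4(3μF, Q=14μC, V=4.67V)
Op 1: CLOSE 4-3: Q_total=15.00, C_total=5.00, V=3.00; Q4=9.00, Q3=6.00; dissipated=10.417

Answer: 3.00 V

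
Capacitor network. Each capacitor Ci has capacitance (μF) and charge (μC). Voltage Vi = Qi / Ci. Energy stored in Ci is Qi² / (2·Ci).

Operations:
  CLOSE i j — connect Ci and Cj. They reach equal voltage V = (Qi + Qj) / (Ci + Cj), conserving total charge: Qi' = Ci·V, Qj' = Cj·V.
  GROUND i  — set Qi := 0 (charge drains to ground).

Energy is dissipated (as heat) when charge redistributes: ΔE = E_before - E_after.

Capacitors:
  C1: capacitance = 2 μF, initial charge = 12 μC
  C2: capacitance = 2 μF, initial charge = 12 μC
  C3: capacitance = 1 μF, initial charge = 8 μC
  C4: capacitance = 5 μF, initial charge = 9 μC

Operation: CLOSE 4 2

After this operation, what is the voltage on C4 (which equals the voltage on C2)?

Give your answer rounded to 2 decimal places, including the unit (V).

Initial: C1(2μF, Q=12μC, V=6.00V), C2(2μF, Q=12μC, V=6.00V), C3(1μF, Q=8μC, V=8.00V), C4(5μF, Q=9μC, V=1.80V)
Op 1: CLOSE 4-2: Q_total=21.00, C_total=7.00, V=3.00; Q4=15.00, Q2=6.00; dissipated=12.600

Answer: 3.00 V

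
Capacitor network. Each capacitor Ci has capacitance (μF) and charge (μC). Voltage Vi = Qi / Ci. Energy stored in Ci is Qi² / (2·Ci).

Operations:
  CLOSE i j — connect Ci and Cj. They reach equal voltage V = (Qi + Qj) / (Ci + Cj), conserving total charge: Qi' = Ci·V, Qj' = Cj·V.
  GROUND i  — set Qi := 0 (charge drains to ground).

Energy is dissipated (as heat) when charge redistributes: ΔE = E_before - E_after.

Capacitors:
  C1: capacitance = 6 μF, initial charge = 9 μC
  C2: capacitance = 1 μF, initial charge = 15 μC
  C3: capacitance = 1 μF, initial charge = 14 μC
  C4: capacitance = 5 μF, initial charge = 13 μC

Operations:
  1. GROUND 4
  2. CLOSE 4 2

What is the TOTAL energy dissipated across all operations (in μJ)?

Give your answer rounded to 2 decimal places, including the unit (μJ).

Initial: C1(6μF, Q=9μC, V=1.50V), C2(1μF, Q=15μC, V=15.00V), C3(1μF, Q=14μC, V=14.00V), C4(5μF, Q=13μC, V=2.60V)
Op 1: GROUND 4: Q4=0; energy lost=16.900
Op 2: CLOSE 4-2: Q_total=15.00, C_total=6.00, V=2.50; Q4=12.50, Q2=2.50; dissipated=93.750
Total dissipated: 110.650 μJ

Answer: 110.65 μJ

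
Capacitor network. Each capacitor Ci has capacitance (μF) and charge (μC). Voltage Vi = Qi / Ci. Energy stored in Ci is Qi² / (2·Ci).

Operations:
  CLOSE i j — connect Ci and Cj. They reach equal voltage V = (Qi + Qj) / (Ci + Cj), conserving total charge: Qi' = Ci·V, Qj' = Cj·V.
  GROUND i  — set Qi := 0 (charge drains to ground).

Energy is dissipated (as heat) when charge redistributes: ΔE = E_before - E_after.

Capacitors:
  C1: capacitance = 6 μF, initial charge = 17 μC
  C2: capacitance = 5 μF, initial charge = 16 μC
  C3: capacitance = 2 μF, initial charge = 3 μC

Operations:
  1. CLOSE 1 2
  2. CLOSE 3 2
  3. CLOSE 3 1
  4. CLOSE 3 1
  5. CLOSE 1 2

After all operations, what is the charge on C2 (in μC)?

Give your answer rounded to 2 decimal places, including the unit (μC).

Answer: 13.73 μC

Derivation:
Initial: C1(6μF, Q=17μC, V=2.83V), C2(5μF, Q=16μC, V=3.20V), C3(2μF, Q=3μC, V=1.50V)
Op 1: CLOSE 1-2: Q_total=33.00, C_total=11.00, V=3.00; Q1=18.00, Q2=15.00; dissipated=0.183
Op 2: CLOSE 3-2: Q_total=18.00, C_total=7.00, V=2.57; Q3=5.14, Q2=12.86; dissipated=1.607
Op 3: CLOSE 3-1: Q_total=23.14, C_total=8.00, V=2.89; Q3=5.79, Q1=17.36; dissipated=0.138
Op 4: CLOSE 3-1: Q_total=23.14, C_total=8.00, V=2.89; Q3=5.79, Q1=17.36; dissipated=0.000
Op 5: CLOSE 1-2: Q_total=30.21, C_total=11.00, V=2.75; Q1=16.48, Q2=13.73; dissipated=0.141
Final charges: Q1=16.48, Q2=13.73, Q3=5.79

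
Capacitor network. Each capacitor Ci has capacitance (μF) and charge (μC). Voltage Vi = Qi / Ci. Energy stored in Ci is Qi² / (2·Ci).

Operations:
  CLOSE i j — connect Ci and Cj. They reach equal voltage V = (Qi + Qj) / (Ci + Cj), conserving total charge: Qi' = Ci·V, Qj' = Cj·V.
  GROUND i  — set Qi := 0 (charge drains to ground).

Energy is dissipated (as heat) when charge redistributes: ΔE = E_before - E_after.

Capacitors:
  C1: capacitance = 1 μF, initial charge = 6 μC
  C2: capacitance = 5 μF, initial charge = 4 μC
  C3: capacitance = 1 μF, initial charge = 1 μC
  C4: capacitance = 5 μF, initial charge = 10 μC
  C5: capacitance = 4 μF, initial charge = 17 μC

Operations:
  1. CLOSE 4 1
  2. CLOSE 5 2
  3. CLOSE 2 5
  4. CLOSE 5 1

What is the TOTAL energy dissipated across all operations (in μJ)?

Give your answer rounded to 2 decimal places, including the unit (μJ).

Answer: 19.94 μJ

Derivation:
Initial: C1(1μF, Q=6μC, V=6.00V), C2(5μF, Q=4μC, V=0.80V), C3(1μF, Q=1μC, V=1.00V), C4(5μF, Q=10μC, V=2.00V), C5(4μF, Q=17μC, V=4.25V)
Op 1: CLOSE 4-1: Q_total=16.00, C_total=6.00, V=2.67; Q4=13.33, Q1=2.67; dissipated=6.667
Op 2: CLOSE 5-2: Q_total=21.00, C_total=9.00, V=2.33; Q5=9.33, Q2=11.67; dissipated=13.225
Op 3: CLOSE 2-5: Q_total=21.00, C_total=9.00, V=2.33; Q2=11.67, Q5=9.33; dissipated=0.000
Op 4: CLOSE 5-1: Q_total=12.00, C_total=5.00, V=2.40; Q5=9.60, Q1=2.40; dissipated=0.044
Total dissipated: 19.936 μJ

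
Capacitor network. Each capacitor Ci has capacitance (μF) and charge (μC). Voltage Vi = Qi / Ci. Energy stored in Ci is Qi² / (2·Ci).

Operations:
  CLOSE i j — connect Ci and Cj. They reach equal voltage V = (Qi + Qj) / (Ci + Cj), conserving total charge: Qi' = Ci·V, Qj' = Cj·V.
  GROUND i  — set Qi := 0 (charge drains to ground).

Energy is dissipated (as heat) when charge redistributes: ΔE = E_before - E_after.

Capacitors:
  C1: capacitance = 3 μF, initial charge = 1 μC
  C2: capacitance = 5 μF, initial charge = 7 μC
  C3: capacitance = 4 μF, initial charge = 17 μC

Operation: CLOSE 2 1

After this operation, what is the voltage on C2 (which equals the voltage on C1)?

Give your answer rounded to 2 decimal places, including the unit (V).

Initial: C1(3μF, Q=1μC, V=0.33V), C2(5μF, Q=7μC, V=1.40V), C3(4μF, Q=17μC, V=4.25V)
Op 1: CLOSE 2-1: Q_total=8.00, C_total=8.00, V=1.00; Q2=5.00, Q1=3.00; dissipated=1.067

Answer: 1.00 V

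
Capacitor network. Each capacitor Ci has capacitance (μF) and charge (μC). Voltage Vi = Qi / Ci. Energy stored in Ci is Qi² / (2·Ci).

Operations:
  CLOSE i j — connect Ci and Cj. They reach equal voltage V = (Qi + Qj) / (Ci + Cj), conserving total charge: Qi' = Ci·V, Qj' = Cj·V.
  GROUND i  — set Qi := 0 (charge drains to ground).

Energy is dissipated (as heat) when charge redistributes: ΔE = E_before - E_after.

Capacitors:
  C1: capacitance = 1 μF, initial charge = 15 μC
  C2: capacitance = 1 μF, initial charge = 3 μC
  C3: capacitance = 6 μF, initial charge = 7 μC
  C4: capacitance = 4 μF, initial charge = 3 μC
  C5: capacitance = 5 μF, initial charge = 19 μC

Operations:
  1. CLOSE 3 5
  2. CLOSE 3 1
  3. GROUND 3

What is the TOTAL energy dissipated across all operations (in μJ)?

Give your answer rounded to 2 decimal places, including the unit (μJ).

Answer: 130.03 μJ

Derivation:
Initial: C1(1μF, Q=15μC, V=15.00V), C2(1μF, Q=3μC, V=3.00V), C3(6μF, Q=7μC, V=1.17V), C4(4μF, Q=3μC, V=0.75V), C5(5μF, Q=19μC, V=3.80V)
Op 1: CLOSE 3-5: Q_total=26.00, C_total=11.00, V=2.36; Q3=14.18, Q5=11.82; dissipated=9.456
Op 2: CLOSE 3-1: Q_total=29.18, C_total=7.00, V=4.17; Q3=25.01, Q1=4.17; dissipated=68.433
Op 3: GROUND 3: Q3=0; energy lost=52.137
Total dissipated: 130.027 μJ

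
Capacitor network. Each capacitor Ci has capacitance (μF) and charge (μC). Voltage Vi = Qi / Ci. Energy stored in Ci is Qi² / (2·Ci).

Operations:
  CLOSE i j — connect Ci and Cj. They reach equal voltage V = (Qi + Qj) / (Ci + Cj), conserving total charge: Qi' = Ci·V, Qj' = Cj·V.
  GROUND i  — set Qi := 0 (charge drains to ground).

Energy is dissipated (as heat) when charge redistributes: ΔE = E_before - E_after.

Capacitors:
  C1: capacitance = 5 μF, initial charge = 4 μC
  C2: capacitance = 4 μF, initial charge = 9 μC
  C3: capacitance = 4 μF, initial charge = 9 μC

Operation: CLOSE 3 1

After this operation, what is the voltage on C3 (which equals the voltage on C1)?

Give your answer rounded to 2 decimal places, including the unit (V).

Answer: 1.44 V

Derivation:
Initial: C1(5μF, Q=4μC, V=0.80V), C2(4μF, Q=9μC, V=2.25V), C3(4μF, Q=9μC, V=2.25V)
Op 1: CLOSE 3-1: Q_total=13.00, C_total=9.00, V=1.44; Q3=5.78, Q1=7.22; dissipated=2.336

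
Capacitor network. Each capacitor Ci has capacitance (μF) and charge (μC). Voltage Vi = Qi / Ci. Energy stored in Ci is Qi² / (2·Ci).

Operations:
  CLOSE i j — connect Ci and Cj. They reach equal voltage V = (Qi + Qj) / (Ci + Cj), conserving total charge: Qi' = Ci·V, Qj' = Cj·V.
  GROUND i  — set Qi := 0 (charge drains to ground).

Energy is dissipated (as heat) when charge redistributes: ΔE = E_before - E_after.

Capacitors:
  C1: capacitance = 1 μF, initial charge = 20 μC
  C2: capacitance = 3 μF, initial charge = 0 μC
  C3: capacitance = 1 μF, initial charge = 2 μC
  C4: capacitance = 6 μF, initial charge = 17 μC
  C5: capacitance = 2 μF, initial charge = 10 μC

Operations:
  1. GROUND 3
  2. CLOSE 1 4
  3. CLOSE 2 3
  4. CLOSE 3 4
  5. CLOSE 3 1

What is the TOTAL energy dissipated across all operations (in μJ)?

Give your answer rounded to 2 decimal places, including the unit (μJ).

Answer: 140.41 μJ

Derivation:
Initial: C1(1μF, Q=20μC, V=20.00V), C2(3μF, Q=0μC, V=0.00V), C3(1μF, Q=2μC, V=2.00V), C4(6μF, Q=17μC, V=2.83V), C5(2μF, Q=10μC, V=5.00V)
Op 1: GROUND 3: Q3=0; energy lost=2.000
Op 2: CLOSE 1-4: Q_total=37.00, C_total=7.00, V=5.29; Q1=5.29, Q4=31.71; dissipated=126.298
Op 3: CLOSE 2-3: Q_total=0.00, C_total=4.00, V=0.00; Q2=0.00, Q3=0.00; dissipated=0.000
Op 4: CLOSE 3-4: Q_total=31.71, C_total=7.00, V=4.53; Q3=4.53, Q4=27.18; dissipated=11.974
Op 5: CLOSE 3-1: Q_total=9.82, C_total=2.00, V=4.91; Q3=4.91, Q1=4.91; dissipated=0.143
Total dissipated: 140.414 μJ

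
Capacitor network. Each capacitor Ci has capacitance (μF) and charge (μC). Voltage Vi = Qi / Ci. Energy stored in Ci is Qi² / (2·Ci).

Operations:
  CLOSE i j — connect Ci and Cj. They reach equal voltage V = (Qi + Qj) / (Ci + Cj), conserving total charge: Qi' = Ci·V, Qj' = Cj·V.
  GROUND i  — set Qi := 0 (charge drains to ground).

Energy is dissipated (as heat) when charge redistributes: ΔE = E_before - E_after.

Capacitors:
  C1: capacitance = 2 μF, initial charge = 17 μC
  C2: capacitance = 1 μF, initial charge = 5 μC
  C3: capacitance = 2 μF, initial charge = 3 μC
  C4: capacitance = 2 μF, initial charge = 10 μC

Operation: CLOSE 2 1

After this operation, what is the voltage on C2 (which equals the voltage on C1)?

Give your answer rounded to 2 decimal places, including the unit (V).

Initial: C1(2μF, Q=17μC, V=8.50V), C2(1μF, Q=5μC, V=5.00V), C3(2μF, Q=3μC, V=1.50V), C4(2μF, Q=10μC, V=5.00V)
Op 1: CLOSE 2-1: Q_total=22.00, C_total=3.00, V=7.33; Q2=7.33, Q1=14.67; dissipated=4.083

Answer: 7.33 V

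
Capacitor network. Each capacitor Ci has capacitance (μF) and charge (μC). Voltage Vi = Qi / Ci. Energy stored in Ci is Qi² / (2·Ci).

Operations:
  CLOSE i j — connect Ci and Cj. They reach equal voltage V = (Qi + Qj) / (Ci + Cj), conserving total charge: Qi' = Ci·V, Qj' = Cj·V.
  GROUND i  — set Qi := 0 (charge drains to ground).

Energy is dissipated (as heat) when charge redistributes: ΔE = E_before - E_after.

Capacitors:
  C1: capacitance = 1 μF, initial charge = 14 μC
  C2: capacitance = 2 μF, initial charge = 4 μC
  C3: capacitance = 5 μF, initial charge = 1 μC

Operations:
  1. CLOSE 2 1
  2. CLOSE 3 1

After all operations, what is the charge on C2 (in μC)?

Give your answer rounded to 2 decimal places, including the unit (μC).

Initial: C1(1μF, Q=14μC, V=14.00V), C2(2μF, Q=4μC, V=2.00V), C3(5μF, Q=1μC, V=0.20V)
Op 1: CLOSE 2-1: Q_total=18.00, C_total=3.00, V=6.00; Q2=12.00, Q1=6.00; dissipated=48.000
Op 2: CLOSE 3-1: Q_total=7.00, C_total=6.00, V=1.17; Q3=5.83, Q1=1.17; dissipated=14.017
Final charges: Q1=1.17, Q2=12.00, Q3=5.83

Answer: 12.00 μC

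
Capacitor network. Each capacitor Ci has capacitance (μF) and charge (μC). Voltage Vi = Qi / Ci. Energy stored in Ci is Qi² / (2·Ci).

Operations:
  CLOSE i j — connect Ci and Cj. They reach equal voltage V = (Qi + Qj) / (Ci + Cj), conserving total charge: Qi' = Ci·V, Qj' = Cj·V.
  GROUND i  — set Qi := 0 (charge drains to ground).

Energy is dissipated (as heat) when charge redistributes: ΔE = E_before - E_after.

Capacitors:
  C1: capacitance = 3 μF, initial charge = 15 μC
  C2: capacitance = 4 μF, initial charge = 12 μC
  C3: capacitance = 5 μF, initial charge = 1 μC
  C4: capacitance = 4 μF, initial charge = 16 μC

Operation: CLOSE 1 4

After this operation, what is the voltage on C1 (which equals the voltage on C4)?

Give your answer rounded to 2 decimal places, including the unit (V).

Initial: C1(3μF, Q=15μC, V=5.00V), C2(4μF, Q=12μC, V=3.00V), C3(5μF, Q=1μC, V=0.20V), C4(4μF, Q=16μC, V=4.00V)
Op 1: CLOSE 1-4: Q_total=31.00, C_total=7.00, V=4.43; Q1=13.29, Q4=17.71; dissipated=0.857

Answer: 4.43 V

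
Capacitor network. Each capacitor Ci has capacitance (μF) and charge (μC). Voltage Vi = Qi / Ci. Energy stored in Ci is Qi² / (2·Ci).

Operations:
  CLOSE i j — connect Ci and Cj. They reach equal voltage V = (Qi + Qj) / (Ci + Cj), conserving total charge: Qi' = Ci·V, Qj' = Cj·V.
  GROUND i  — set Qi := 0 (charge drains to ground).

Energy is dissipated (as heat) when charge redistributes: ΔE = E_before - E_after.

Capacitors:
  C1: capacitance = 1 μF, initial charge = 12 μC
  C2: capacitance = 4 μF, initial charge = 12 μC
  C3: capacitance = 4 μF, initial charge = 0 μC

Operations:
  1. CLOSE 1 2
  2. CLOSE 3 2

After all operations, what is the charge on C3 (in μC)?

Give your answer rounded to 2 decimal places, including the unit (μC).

Initial: C1(1μF, Q=12μC, V=12.00V), C2(4μF, Q=12μC, V=3.00V), C3(4μF, Q=0μC, V=0.00V)
Op 1: CLOSE 1-2: Q_total=24.00, C_total=5.00, V=4.80; Q1=4.80, Q2=19.20; dissipated=32.400
Op 2: CLOSE 3-2: Q_total=19.20, C_total=8.00, V=2.40; Q3=9.60, Q2=9.60; dissipated=23.040
Final charges: Q1=4.80, Q2=9.60, Q3=9.60

Answer: 9.60 μC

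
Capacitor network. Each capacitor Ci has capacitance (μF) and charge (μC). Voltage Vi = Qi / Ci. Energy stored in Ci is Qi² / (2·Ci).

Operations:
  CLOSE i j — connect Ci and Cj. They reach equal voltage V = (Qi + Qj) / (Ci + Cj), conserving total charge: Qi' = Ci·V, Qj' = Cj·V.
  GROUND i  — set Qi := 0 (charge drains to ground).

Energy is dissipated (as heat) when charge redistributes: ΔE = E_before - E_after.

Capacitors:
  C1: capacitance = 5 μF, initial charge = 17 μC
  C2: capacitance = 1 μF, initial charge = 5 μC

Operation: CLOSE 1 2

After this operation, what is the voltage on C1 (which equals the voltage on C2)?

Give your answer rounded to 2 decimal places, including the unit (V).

Initial: C1(5μF, Q=17μC, V=3.40V), C2(1μF, Q=5μC, V=5.00V)
Op 1: CLOSE 1-2: Q_total=22.00, C_total=6.00, V=3.67; Q1=18.33, Q2=3.67; dissipated=1.067

Answer: 3.67 V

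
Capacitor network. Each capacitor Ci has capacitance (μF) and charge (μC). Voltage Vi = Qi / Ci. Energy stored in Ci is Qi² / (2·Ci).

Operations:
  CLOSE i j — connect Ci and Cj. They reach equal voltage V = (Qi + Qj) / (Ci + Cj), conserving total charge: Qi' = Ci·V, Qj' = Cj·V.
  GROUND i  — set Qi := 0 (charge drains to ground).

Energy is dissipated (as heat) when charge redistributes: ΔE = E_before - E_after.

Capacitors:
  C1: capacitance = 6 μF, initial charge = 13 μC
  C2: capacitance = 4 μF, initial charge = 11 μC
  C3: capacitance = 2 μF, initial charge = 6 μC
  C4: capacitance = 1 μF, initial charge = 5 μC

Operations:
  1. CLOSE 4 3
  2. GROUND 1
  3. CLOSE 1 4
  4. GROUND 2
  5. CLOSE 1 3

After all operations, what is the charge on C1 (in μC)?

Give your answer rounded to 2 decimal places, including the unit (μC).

Answer: 7.86 μC

Derivation:
Initial: C1(6μF, Q=13μC, V=2.17V), C2(4μF, Q=11μC, V=2.75V), C3(2μF, Q=6μC, V=3.00V), C4(1μF, Q=5μC, V=5.00V)
Op 1: CLOSE 4-3: Q_total=11.00, C_total=3.00, V=3.67; Q4=3.67, Q3=7.33; dissipated=1.333
Op 2: GROUND 1: Q1=0; energy lost=14.083
Op 3: CLOSE 1-4: Q_total=3.67, C_total=7.00, V=0.52; Q1=3.14, Q4=0.52; dissipated=5.762
Op 4: GROUND 2: Q2=0; energy lost=15.125
Op 5: CLOSE 1-3: Q_total=10.48, C_total=8.00, V=1.31; Q1=7.86, Q3=2.62; dissipated=7.408
Final charges: Q1=7.86, Q2=0.00, Q3=2.62, Q4=0.52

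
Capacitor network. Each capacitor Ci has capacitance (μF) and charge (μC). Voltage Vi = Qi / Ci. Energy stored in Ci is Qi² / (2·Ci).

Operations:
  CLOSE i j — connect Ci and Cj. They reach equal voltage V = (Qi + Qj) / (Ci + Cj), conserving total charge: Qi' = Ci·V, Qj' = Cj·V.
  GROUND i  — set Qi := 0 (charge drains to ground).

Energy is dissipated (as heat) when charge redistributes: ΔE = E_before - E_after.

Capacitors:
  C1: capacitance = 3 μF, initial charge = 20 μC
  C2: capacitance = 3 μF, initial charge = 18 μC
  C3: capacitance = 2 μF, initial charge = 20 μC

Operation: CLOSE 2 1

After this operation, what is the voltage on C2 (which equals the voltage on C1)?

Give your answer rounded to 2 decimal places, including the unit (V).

Answer: 6.33 V

Derivation:
Initial: C1(3μF, Q=20μC, V=6.67V), C2(3μF, Q=18μC, V=6.00V), C3(2μF, Q=20μC, V=10.00V)
Op 1: CLOSE 2-1: Q_total=38.00, C_total=6.00, V=6.33; Q2=19.00, Q1=19.00; dissipated=0.333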